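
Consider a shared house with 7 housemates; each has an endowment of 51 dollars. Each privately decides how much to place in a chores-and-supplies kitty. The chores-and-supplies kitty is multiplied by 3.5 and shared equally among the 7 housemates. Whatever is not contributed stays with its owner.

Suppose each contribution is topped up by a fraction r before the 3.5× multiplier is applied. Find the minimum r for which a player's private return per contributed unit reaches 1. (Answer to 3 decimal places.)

With matching at rate r, one contributed unit becomes (1 + r) in the chores-and-supplies kitty and returns 3.5 × (1 + r) / 7 to the contributor.
Setting this equal to 1: 1 + r = 7/3.5 = 2.0000.
So the minimum matching rate is r = 2.0000 − 1 = 1.000.

1.000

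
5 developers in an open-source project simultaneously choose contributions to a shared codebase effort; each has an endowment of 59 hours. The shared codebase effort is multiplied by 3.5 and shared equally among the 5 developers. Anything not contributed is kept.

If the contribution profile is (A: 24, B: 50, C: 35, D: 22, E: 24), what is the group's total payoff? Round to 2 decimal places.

682.50 hours

Total contributed: 24 + 50 + 35 + 22 + 24 = 155; total kept: 5 × 59 − 155 = 140.
The shared codebase effort pays out 3.5 × 155 = 542.50 in aggregate.
Group total = 140 + 542.50 = 682.50.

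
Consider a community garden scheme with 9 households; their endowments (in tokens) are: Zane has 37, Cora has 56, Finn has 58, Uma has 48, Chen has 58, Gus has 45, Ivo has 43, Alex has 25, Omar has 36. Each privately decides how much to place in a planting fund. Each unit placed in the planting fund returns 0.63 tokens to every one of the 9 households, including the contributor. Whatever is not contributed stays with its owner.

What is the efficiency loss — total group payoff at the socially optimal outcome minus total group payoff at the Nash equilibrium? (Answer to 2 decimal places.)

1896.02 tokens

The private return per contributed unit is 0.63 < 1 for everyone, so the Nash equilibrium is zero contribution and the group total is Σ E_j = 37 + 56 + 58 + 48 + 58 + 45 + 43 + 25 + 36 = 406.
Each contributed unit returns 5.670 to the group, so the social optimum is full contribution by everyone: group total = 5.670 × 406 = 2302.02.
Efficiency loss = (5.670 − 1) × 406 = 1896.02.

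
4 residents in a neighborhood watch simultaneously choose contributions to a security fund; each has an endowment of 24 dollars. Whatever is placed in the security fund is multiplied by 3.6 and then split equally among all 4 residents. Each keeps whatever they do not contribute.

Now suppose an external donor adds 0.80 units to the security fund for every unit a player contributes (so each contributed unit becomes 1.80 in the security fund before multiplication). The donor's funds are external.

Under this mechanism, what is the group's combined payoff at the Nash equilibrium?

With the mechanism, a contributed unit returns 3.6 × 1.80 / 4 = 1.6200 per unit of net cost to the contributor — now above 1 — so contributing fully is weakly dominant for every player.
So the Nash equilibrium is full contribution by all 4; the group earns 3.6 × 1.80 × 96 = 622.08.

622.08 dollars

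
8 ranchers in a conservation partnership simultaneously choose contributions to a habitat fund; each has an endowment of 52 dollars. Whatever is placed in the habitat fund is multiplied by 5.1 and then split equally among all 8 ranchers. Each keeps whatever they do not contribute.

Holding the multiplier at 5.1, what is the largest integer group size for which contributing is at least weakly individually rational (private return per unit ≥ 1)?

5

Private return per unit is 5.1/(group size), which is ≥ 1 whenever the group size is ≤ 5.1.
The largest such integer is 5.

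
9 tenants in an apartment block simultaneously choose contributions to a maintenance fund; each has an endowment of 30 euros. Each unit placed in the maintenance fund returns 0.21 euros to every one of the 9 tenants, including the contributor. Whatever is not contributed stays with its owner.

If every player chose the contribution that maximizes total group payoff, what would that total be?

510.30 euros

Each contributed unit returns 1.890 to the group as a whole (0.21 to each of 9 players), which exceeds 1, so the social optimum is full contribution: group total = 1.890 × 270 = 510.30.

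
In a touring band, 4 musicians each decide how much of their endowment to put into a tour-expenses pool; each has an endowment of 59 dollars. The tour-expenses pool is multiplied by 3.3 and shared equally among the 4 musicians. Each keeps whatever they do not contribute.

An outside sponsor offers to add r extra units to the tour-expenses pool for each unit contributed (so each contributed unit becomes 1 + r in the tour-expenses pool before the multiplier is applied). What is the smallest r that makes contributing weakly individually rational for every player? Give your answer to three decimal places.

With matching at rate r, one contributed unit becomes (1 + r) in the tour-expenses pool and returns 3.3 × (1 + r) / 4 to the contributor.
Setting this equal to 1: 1 + r = 4/3.3 = 1.2121.
So the minimum matching rate is r = 1.2121 − 1 = 0.212.

0.212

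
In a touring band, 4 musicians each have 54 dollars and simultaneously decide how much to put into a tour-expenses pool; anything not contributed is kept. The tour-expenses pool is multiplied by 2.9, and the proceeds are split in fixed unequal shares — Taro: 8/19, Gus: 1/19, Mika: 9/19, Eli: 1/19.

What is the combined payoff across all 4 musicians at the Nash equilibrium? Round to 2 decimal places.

421.20 dollars

For player j, contributing a unit is worthwhile iff 2.9 × (j's share) ≥ 1, i.e. iff j's share is at least 0.3448.
Taro and Mika clear that bar, contributing 54 each; the remaining 2 contribute 0. Total contributed: 108.
The tour-expenses pool pays out 2.9 × 108 = 313.20 in total (split across the unequal shares, but the aggregate is all that matters for the group sum).
The 2 free-riders keep 54 each, adding 108. Group total = 108 + 313.20 = 421.20.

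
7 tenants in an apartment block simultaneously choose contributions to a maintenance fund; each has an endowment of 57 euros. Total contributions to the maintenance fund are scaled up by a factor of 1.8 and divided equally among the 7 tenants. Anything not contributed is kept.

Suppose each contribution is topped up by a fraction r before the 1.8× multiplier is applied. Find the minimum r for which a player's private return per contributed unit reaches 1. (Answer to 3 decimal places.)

With matching at rate r, one contributed unit becomes (1 + r) in the maintenance fund and returns 1.8 × (1 + r) / 7 to the contributor.
Setting this equal to 1: 1 + r = 7/1.8 = 3.8889.
So the minimum matching rate is r = 3.8889 − 1 = 2.889.

2.889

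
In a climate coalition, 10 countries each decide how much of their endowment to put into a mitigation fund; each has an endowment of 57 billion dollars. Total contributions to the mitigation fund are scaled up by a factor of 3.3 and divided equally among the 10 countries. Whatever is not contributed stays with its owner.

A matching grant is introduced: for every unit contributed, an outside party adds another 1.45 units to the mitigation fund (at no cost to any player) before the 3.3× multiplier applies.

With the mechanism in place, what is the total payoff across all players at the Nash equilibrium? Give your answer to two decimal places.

The effective private return is 3.3 × 2.45 / 10 = 0.8085, which is still under 1, so the mechanism doesn't change anyone's dominant strategy: zero contribution.
At the Nash equilibrium no one contributes; group total payoff = 10 × 57 = 570.

570.00 billion dollars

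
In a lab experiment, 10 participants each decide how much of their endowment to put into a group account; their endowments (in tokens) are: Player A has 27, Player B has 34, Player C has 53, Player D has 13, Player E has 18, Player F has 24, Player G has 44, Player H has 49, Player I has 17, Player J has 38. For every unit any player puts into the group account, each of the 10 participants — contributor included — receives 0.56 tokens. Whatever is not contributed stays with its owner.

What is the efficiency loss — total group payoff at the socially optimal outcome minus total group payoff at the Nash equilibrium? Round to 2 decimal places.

1458.20 tokens

The private return per contributed unit is 0.56 < 1 for everyone, so the Nash equilibrium is zero contribution and the group total is Σ E_j = 27 + 34 + 53 + 13 + 18 + 24 + 44 + 49 + 17 + 38 = 317.
Each contributed unit returns 5.600 to the group, so the social optimum is full contribution by everyone: group total = 5.600 × 317 = 1775.20.
Efficiency loss = (5.600 − 1) × 317 = 1458.20.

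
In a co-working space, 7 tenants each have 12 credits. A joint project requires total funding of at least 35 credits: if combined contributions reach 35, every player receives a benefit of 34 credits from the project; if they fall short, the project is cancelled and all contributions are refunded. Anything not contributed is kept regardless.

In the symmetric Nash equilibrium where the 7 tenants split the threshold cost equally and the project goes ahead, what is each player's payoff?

41 credits

Equal share of the threshold: 35/7 = 5.
At this profile no one gains by cutting their contribution: any cut drops the total below 35, the project is cancelled, contributions are refunded, and the deviator ends with 12, which is less than 12 − 5 + 34 = 41. Contributing more than 5 just wastes the excess. So contributing exactly 5 is a best response.
Each player's payoff: 12 − 5 + 34 = 41.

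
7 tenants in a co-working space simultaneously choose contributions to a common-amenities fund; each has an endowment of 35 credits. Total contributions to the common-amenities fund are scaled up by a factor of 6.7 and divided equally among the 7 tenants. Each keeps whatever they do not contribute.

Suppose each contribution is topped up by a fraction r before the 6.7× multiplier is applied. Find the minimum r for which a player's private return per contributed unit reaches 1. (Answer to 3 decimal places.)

0.045

With matching at rate r, one contributed unit becomes (1 + r) in the common-amenities fund and returns 6.7 × (1 + r) / 7 to the contributor.
Setting this equal to 1: 1 + r = 7/6.7 = 1.0448.
So the minimum matching rate is r = 1.0448 − 1 = 0.045.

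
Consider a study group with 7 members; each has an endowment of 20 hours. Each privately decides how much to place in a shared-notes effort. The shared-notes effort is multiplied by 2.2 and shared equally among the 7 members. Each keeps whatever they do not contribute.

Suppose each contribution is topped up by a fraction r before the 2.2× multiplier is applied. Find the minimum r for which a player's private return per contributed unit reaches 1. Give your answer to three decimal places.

With matching at rate r, one contributed unit becomes (1 + r) in the shared-notes effort and returns 2.2 × (1 + r) / 7 to the contributor.
Setting this equal to 1: 1 + r = 7/2.2 = 3.1818.
So the minimum matching rate is r = 3.1818 − 1 = 2.182.

2.182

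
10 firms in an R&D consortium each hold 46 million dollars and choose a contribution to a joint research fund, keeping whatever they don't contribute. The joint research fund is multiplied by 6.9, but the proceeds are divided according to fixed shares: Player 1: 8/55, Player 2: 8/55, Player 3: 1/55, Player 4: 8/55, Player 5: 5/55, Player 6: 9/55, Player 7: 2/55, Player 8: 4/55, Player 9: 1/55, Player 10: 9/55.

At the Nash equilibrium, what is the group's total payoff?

Each unit j contributes comes back to j as 6.9 × (j's share), so j prefers to contribute only if that share exceeds 1/6.9 = 0.1449; otherwise keeping the unit dominates.
Player 1, Player 2, Player 4, Player 6 and Player 10 clear that bar, contributing 46 each; the remaining 5 contribute 0. Total contributed: 230.
The joint research fund pays out 6.9 × 230 = 1587.00 in total (split across the unequal shares, but the aggregate is all that matters for the group sum).
The 5 free-riders keep 46 each, adding 230. Group total = 230 + 1587.00 = 1817.00.

1817.00 million dollars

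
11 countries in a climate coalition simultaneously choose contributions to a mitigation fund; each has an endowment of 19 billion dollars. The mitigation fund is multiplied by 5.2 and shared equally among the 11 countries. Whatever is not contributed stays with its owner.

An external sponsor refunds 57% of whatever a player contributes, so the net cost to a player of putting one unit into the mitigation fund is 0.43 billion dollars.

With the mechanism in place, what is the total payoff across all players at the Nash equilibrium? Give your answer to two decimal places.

1205.93 billion dollars

With the mechanism, a contributed unit returns (5.2/11) / 0.43 = 1.0994 per unit of net cost to the contributor — now above 1 — so contributing fully is weakly dominant for every player.
At the Nash equilibrium everyone contributes 19. Group total payoff = 11 × (19 × 0.57 + 5.2 × 19) = 1205.93.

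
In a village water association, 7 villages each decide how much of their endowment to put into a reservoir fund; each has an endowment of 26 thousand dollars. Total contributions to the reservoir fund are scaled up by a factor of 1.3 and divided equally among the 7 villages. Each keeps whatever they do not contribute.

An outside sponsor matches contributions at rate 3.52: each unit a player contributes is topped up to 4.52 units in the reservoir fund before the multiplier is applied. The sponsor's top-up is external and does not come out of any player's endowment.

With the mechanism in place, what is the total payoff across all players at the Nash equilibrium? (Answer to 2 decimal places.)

With the mechanism, a contributed unit returns 1.3 × 4.52 / 7 = 0.8394 per unit of net cost — still below 1 — so contributing 0 remains dominant for every player.
At the Nash equilibrium no one contributes; group total payoff = 7 × 26 = 182.

182.00 thousand dollars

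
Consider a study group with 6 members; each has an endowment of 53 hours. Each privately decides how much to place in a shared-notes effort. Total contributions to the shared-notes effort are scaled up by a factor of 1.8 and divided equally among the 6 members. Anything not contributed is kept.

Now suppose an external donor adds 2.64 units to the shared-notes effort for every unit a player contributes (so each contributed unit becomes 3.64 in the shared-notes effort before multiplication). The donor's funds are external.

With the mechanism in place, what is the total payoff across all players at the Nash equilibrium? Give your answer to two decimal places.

With the mechanism, a contributed unit returns 1.8 × 3.64 / 6 = 1.0920 per unit of net cost to the contributor — now above 1 — so contributing fully is weakly dominant for every player.
So the Nash equilibrium is full contribution by all 6; the group earns 1.8 × 3.64 × 318 = 2083.54.

2083.54 hours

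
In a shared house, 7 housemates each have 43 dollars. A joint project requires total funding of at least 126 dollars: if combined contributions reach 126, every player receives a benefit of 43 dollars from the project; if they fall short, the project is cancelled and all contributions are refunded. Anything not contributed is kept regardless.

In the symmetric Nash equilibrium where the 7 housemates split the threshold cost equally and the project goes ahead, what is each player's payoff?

68 dollars

Equal share of the threshold: 126/7 = 18.
At this profile no one gains by cutting their contribution: any cut drops the total below 126, the project is cancelled, contributions are refunded, and the deviator ends with 43, which is less than 43 − 18 + 43 = 68. Contributing more than 18 just wastes the excess. So contributing exactly 18 is a best response.
Each player's payoff: 43 − 18 + 43 = 68.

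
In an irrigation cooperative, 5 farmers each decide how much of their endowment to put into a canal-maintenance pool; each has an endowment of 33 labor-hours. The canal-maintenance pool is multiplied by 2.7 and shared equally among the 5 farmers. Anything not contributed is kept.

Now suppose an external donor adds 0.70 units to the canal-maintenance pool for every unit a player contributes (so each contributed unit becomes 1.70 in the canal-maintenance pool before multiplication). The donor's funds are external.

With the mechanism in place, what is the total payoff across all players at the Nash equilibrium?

165.00 labor-hours

Even with the mechanism, each unit contributed returns only 2.7 × 1.70 / 5 = 0.9180 per unit of net cost, so contributing nothing is still dominant.
At the Nash equilibrium no one contributes; group total payoff = 5 × 33 = 165.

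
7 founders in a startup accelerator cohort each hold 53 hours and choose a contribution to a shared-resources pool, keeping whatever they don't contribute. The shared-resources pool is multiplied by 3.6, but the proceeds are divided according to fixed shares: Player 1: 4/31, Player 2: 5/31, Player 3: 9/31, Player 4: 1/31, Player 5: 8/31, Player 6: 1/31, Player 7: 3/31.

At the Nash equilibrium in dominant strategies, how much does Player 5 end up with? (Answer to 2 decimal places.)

102.24 hours

Player j's private return per contributed unit is 3.6 × (j's share). Contributing is weakly dominant for j when that share is at least 1/3.6 = 0.2778, and contributing 0 is dominant otherwise.
Player 3 alone (share 9/31) is above the threshold, contributing 53; the remaining 6 contribute 0. Total contributed: 53.
Player 5 keeps 53 and receives 3.6 × 53 × 8/31 = 49.24 from the shared-resources pool, for a payoff of 102.24.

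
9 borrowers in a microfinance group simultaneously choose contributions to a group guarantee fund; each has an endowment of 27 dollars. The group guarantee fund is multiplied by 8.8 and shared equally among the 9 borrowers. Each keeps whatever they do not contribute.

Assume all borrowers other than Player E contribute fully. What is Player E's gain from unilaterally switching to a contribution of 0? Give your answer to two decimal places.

0.60 dollars

Switching from a contribution of 27 to 0 lets Player E keep an extra 27 dollars, but lowers the group guarantee fund by 27, which costs Player E their own share of that drop: 8.8/9 × 27 = 26.40.
Net gain = 27 − 26.40 = 0.60. The private return per contributed unit (0.9778) is below 1, so free-riding is indeed the best response regardless of what the others do.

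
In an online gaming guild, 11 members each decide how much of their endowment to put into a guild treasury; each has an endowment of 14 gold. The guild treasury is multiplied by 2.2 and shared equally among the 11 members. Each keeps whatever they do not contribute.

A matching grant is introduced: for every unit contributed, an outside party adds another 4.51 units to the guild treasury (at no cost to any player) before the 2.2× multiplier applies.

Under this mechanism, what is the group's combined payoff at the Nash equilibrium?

Under the mechanism each unit contributed yields 2.2 × 5.51 / 11 = 1.1020 back to its contributor per unit of net cost, which exceeds 1, making full contribution the dominant choice for everyone.
At the Nash equilibrium everyone contributes 14. Group total payoff = 2.2 × 5.51 × 154 = 1866.79.

1866.79 gold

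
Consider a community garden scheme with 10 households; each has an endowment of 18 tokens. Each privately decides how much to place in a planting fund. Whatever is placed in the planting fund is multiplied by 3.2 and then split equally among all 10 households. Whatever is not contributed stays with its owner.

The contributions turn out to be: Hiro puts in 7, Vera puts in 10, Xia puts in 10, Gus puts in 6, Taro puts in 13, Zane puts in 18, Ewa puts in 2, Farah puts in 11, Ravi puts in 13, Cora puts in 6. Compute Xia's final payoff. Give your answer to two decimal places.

Total contributed: 7 + 10 + 10 + 6 + 13 + 18 + 2 + 11 + 13 + 6 = 96.
Each receives 3.2 × 96 / 10 = 30.72 from the planting fund.
Xia keeps 18 − 10 = 8, so Xia's payoff is 8 + 30.72 = 38.72.

38.72 tokens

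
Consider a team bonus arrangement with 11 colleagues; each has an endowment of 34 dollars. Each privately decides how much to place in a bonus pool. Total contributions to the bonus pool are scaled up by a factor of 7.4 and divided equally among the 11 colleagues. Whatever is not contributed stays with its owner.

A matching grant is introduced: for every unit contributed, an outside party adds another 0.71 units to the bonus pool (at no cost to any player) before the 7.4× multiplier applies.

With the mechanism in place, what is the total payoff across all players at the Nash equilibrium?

Under the mechanism each unit contributed yields 7.4 × 1.71 / 11 = 1.1504 back to its contributor per unit of net cost, which exceeds 1, making full contribution the dominant choice for everyone.
So the Nash equilibrium is full contribution by all 11; the group earns 7.4 × 1.71 × 374 = 4732.60.

4732.60 dollars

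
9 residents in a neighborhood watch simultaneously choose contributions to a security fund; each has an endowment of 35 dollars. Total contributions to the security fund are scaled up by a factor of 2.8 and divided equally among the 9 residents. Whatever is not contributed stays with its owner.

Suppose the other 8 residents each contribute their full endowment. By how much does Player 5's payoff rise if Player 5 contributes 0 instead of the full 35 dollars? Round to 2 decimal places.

24.11 dollars

Switching from a contribution of 35 to 0 lets Player 5 keep an extra 35 dollars, but lowers the security fund by 35, which costs Player 5 their own share of that drop: 2.8/9 × 35 = 10.89.
Net gain = 35 − 10.89 = 24.11. The private return per contributed unit (0.3111) is below 1, so free-riding is indeed the best response regardless of what the others do.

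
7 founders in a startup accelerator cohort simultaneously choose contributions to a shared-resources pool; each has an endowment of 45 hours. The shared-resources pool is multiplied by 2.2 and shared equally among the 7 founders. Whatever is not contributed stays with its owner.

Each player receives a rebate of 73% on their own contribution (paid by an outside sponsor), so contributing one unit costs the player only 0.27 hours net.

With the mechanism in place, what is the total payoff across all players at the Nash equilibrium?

922.95 hours

Under the mechanism each unit contributed yields (2.2/7) / 0.27 = 1.1640 back to its contributor per unit of net cost, which exceeds 1, making full contribution the dominant choice for everyone.
At the Nash equilibrium everyone contributes 45. Group total payoff = 7 × (45 × 0.73 + 2.2 × 45) = 922.95.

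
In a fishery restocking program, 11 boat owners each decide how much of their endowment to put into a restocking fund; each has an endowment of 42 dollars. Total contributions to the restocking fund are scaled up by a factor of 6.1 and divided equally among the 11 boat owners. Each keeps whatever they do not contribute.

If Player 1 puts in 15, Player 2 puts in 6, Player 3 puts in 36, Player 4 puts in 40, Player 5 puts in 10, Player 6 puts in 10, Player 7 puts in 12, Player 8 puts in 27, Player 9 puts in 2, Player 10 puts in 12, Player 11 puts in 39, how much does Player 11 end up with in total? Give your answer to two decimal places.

118.90 dollars

Total contributed: 15 + 6 + 36 + 40 + 10 + 10 + 12 + 27 + 2 + 12 + 39 = 209.
Each receives 6.1 × 209 / 11 = 115.90 from the restocking fund.
Player 11 keeps 42 − 39 = 3, so Player 11's payoff is 3 + 115.90 = 118.90.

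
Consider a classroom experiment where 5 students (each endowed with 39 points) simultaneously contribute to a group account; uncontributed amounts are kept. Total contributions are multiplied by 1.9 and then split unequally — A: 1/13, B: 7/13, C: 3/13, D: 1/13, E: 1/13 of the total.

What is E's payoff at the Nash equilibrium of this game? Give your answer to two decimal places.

Each unit j contributes comes back to j as 1.9 × (j's share), so j prefers to contribute only if that share exceeds 1/1.9 = 0.5263; otherwise keeping the unit dominates.
The only share above 0.5263 is B's 7/13, contributing 39; the remaining 4 contribute 0. Total contributed: 39.
E keeps 39 and receives 1.9 × 39 × 1/13 = 5.70 from the group account, for a payoff of 44.70.

44.70 points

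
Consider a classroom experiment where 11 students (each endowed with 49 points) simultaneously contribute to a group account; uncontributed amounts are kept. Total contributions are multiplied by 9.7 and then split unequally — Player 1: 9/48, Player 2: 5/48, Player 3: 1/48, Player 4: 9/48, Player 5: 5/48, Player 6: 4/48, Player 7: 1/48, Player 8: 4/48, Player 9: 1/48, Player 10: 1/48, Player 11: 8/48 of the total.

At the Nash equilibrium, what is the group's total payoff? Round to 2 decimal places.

A player with share s gets back 9.7·s per unit contributed, so full contribution is dominant for anyone with s > 1/9.7 = 0.1031 and zero contribution is dominant for anyone below.
The shares above 0.1031 belong to Player 1, Player 2, Player 4, Player 5 and Player 11, contributing 49 each; the remaining 6 contribute 0. Total contributed: 245.
The group account pays out 9.7 × 245 = 2376.50 in total (split across the unequal shares, but the aggregate is all that matters for the group sum).
The 6 free-riders keep 49 each, adding 294. Group total = 294 + 2376.50 = 2670.50.

2670.50 points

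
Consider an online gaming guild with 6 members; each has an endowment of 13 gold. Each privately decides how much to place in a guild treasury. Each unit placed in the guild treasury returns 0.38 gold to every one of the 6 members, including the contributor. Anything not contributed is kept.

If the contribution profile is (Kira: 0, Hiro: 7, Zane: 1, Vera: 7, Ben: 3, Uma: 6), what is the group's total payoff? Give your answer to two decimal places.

108.72 gold

Total contributed: 0 + 7 + 1 + 7 + 3 + 6 = 24; total kept: 6 × 13 − 24 = 54.
The guild treasury pays out 0.38 × 6 × 24 = 54.72 in aggregate.
Group total = 54 + 54.72 = 108.72.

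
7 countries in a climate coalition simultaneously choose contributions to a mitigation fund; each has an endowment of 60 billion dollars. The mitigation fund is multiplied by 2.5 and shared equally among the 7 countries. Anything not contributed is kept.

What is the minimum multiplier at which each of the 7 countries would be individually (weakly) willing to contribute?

A contributed unit returns (multiplier)/7 to its contributor.
This reaches 1 exactly when the multiplier is 7.

7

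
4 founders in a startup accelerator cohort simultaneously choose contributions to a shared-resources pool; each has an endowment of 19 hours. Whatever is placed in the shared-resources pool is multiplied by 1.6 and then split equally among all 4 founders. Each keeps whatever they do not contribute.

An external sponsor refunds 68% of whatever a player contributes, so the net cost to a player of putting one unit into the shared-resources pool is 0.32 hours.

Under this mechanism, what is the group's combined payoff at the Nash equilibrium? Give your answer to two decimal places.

173.28 hours

Under the mechanism each unit contributed yields (1.6/4) / 0.32 = 1.2500 back to its contributor per unit of net cost, which exceeds 1, making full contribution the dominant choice for everyone.
At the Nash equilibrium everyone contributes 19. Group total payoff = 4 × (19 × 0.68 + 1.6 × 19) = 173.28.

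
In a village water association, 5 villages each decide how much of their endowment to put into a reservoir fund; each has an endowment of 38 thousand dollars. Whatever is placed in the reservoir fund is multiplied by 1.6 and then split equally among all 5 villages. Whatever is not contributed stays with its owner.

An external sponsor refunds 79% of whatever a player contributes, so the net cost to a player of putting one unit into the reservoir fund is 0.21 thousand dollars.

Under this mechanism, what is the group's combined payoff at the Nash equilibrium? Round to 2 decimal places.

Under the mechanism each unit contributed yields (1.6/5) / 0.21 = 1.5238 back to its contributor per unit of net cost, which exceeds 1, making full contribution the dominant choice for everyone.
At the Nash equilibrium everyone contributes 38. Group total payoff = 5 × (38 × 0.79 + 1.6 × 38) = 454.10.

454.10 thousand dollars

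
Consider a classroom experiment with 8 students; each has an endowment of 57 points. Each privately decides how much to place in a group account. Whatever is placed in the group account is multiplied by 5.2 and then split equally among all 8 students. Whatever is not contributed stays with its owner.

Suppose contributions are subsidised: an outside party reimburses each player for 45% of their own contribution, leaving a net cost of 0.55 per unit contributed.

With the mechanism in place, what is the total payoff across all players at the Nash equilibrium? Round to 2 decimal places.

2576.40 points

With the mechanism, a contributed unit returns (5.2/8) / 0.55 = 1.1818 per unit of net cost to the contributor — now above 1 — so contributing fully is weakly dominant for every player.
At the Nash equilibrium everyone contributes 57. Group total payoff = 8 × (57 × 0.45 + 5.2 × 57) = 2576.40.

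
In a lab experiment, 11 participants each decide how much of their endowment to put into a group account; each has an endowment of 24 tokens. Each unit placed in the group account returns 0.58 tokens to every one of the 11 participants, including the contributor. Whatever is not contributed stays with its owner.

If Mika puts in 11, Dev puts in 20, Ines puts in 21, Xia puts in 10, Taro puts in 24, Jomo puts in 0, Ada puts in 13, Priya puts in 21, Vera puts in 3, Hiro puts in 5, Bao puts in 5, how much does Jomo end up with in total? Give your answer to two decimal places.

Total contributed: 11 + 20 + 21 + 10 + 24 + 0 + 13 + 21 + 3 + 5 + 5 = 133.
Each receives 0.58 × 133 = 77.14 from the group account.
Jomo keeps 24 − 0 = 24, so Jomo's payoff is 24 + 77.14 = 101.14.

101.14 tokens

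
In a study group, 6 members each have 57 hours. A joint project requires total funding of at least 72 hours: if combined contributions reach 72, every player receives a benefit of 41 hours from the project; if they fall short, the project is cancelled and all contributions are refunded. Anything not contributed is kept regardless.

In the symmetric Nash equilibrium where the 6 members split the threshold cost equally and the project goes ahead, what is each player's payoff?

86 hours

Equal share of the threshold: 72/6 = 12.
At this profile no one gains by cutting their contribution: any cut drops the total below 72, the project is cancelled, contributions are refunded, and the deviator ends with 57, which is less than 57 − 12 + 41 = 86. Contributing more than 12 just wastes the excess. So contributing exactly 12 is a best response.
Each player's payoff: 57 − 12 + 41 = 86.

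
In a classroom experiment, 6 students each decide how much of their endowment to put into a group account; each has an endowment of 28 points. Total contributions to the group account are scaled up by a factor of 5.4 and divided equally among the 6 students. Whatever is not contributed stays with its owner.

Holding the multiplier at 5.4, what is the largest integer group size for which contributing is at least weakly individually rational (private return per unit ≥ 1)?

Private return per unit is 5.4/(group size), which is ≥ 1 whenever the group size is ≤ 5.4.
The largest such integer is 5.

5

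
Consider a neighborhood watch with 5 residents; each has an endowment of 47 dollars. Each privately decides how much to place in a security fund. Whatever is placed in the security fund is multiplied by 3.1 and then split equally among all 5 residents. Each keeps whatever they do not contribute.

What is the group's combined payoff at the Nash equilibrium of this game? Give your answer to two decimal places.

Each contributed unit returns 3.1/5 = 0.6200 to its contributor — below 1 — so contributing 0 is dominant for every player. At the Nash equilibrium everyone keeps their 47, and the group total is 5 × 47 = 235.

235.00 dollars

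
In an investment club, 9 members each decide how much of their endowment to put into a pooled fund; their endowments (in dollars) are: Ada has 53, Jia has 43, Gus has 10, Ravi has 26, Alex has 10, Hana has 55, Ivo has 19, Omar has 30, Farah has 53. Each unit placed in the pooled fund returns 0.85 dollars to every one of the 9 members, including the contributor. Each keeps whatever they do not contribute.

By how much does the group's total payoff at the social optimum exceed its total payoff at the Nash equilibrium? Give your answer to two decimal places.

The private return per contributed unit is 0.85 < 1 for everyone, so the Nash equilibrium is zero contribution and the group total is Σ E_j = 53 + 43 + 10 + 26 + 10 + 55 + 19 + 30 + 53 = 299.
Each contributed unit returns 7.650 to the group, so the social optimum is full contribution by everyone: group total = 7.650 × 299 = 2287.35.
Efficiency loss = (7.650 − 1) × 299 = 1988.35.

1988.35 dollars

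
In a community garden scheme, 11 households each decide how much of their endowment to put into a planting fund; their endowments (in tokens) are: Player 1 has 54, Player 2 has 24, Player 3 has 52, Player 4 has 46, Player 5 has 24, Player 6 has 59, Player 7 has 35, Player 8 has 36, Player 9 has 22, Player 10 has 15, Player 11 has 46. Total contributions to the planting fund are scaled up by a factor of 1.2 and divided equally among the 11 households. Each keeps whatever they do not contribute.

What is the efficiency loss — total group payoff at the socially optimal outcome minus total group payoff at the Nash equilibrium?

The private return per contributed unit is 1.2/11 = 0.1091 < 1 for every player regardless of endowment, so the Nash equilibrium is zero contribution and the group total is Σ E_j = 54 + 24 + 52 + 46 + 24 + 59 + 35 + 36 + 22 + 15 + 46 = 413.
Each contributed unit returns 1.200 to the group, so the social optimum is full contribution by everyone: group total = 1.200 × 413 = 495.60.
Efficiency loss = (1.200 − 1) × 413 = 82.60.

82.60 tokens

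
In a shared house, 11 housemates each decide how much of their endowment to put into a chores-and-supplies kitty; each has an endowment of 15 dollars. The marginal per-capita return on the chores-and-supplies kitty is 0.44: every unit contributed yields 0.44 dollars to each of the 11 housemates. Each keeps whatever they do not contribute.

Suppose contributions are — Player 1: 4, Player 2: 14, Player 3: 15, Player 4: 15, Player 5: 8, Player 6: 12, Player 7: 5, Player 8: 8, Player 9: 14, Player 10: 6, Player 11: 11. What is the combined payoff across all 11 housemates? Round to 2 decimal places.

Total contributed: 4 + 14 + 15 + 15 + 8 + 12 + 5 + 8 + 14 + 6 + 11 = 112; total kept: 11 × 15 − 112 = 53.
The chores-and-supplies kitty pays out 0.44 × 11 × 112 = 542.08 in aggregate.
Group total = 53 + 542.08 = 595.08.

595.08 dollars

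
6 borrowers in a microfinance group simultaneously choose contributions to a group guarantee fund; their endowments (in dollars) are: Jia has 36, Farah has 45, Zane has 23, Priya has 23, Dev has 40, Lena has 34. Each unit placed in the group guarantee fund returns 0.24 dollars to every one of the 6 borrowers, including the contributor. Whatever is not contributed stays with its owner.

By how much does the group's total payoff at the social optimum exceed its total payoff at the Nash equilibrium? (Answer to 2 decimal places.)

88.44 dollars

The private return per contributed unit is 0.24 < 1 for everyone, so the Nash equilibrium is zero contribution and the group total is Σ E_j = 36 + 45 + 23 + 23 + 40 + 34 = 201.
Each contributed unit returns 1.440 to the group, so the social optimum is full contribution by everyone: group total = 1.440 × 201 = 289.44.
Efficiency loss = (1.440 − 1) × 201 = 88.44.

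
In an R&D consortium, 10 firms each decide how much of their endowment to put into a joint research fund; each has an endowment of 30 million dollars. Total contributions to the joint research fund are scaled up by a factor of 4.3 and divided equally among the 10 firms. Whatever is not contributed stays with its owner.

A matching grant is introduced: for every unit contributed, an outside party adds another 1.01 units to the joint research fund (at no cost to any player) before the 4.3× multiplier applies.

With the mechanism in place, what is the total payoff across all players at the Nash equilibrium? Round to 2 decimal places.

Even with the mechanism, each unit contributed returns only 4.3 × 2.01 / 10 = 0.8643 per unit of net cost, so contributing nothing is still dominant.
At the Nash equilibrium no one contributes; group total payoff = 10 × 30 = 300.

300.00 million dollars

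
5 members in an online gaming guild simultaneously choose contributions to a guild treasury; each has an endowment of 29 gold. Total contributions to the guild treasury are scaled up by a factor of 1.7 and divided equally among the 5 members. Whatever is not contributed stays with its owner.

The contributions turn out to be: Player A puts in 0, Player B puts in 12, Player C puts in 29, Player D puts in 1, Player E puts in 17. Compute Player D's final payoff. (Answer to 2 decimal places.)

48.06 gold

Total contributed: 0 + 12 + 29 + 1 + 17 = 59.
Each receives 1.7 × 59 / 5 = 20.06 from the guild treasury.
Player D keeps 29 − 1 = 28, so Player D's payoff is 28 + 20.06 = 48.06.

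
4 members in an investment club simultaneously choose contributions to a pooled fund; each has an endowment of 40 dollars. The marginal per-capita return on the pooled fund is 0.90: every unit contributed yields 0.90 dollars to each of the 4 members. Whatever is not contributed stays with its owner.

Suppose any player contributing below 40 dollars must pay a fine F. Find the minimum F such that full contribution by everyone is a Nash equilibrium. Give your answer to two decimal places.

4.00 dollars

Given the others contribute fully, the best deviation is to contribute 0 (any partial contribution still incurs the fine and gives up units whose private return 0.90 is below 1).
Deviating from 40 to 0 saves 40 dollars but forfeits the deviator's share of the drop in the pooled fund: 0.90 × 40 = 36.00.
So the deviation gain is 40 − 36.00 = 4.00, and the fine must be at least 4.00 dollars to wipe it out.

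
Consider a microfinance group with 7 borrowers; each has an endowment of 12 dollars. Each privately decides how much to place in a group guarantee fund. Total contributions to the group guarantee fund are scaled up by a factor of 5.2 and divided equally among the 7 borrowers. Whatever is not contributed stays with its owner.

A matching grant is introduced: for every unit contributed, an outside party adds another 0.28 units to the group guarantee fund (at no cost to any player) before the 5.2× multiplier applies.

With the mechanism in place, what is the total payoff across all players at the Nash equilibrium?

84.00 dollars

The effective private return is 5.2 × 1.28 / 7 = 0.9509, which is still under 1, so the mechanism doesn't change anyone's dominant strategy: zero contribution.
Everyone keeps their endowment and the group total is 7 × 12 = 84.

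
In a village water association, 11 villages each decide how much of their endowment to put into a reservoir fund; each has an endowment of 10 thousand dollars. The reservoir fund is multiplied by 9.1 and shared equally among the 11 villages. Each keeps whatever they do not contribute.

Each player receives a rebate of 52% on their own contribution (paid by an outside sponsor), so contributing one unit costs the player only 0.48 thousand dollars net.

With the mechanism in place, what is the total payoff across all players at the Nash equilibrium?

The effective private return per unit is now (9.1/11) / 0.48 = 1.7235 > 1, so every player's dominant strategy flips to full contribution.
At the Nash equilibrium everyone contributes 10. Group total payoff = 11 × (10 × 0.52 + 9.1 × 10) = 1058.20.

1058.20 thousand dollars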